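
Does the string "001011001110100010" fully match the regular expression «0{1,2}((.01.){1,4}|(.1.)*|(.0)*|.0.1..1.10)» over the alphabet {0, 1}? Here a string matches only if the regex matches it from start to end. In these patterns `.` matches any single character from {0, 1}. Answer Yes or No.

Yes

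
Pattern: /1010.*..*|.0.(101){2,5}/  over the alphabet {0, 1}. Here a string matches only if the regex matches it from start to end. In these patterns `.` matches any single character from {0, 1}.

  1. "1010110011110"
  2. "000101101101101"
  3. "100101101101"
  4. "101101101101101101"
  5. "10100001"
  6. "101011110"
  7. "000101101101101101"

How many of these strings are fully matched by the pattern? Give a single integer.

7

1 → match
2 → match
3 → match
4 → match
5 → match
6 → match
7 → match
Total matched: 7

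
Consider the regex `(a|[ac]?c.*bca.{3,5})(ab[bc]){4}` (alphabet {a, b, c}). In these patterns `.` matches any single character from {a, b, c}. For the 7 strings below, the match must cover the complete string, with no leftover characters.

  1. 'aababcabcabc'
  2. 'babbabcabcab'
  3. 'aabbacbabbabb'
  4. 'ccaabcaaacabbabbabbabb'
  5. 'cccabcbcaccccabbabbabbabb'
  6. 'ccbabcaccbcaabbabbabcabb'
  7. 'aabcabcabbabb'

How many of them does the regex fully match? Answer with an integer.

4

1 → no match
2 → no match
3 → no match
4 → match
5 → match
6 → match
7 → match
Total matched: 4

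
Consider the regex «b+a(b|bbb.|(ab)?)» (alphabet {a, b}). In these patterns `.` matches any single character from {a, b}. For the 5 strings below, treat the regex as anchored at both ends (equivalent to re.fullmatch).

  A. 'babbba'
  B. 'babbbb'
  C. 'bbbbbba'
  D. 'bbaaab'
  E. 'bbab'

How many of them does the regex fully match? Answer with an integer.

A → match
B → match
C → match
D → no match
E → match
Total matched: 4

4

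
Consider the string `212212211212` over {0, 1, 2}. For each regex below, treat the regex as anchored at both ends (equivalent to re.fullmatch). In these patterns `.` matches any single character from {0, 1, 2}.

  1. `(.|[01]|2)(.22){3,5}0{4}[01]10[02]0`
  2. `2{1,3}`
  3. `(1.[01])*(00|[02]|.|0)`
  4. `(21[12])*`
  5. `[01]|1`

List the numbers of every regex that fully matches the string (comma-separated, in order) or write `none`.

1 → no match — must end with `0`
2 → no match
3 → no match
4 → match
5 → no match

4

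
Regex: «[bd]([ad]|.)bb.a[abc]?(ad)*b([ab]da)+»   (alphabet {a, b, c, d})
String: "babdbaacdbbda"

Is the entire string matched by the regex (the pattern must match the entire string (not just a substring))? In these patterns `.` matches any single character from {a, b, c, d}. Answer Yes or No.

No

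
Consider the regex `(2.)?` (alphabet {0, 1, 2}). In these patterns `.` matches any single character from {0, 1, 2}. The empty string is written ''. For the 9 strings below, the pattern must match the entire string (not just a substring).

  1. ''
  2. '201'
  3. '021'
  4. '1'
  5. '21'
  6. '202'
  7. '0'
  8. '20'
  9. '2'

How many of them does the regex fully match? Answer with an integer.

3

1 → match
2 → no match
3 → no match
4 → no match
5 → match
6 → no match
7 → no match
8 → match
9 → no match
Total matched: 3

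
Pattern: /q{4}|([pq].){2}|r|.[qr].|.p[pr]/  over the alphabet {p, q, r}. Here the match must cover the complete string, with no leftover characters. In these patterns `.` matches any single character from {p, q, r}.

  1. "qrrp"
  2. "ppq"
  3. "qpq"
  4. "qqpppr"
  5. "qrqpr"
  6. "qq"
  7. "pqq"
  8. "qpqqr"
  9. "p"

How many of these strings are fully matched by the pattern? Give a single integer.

1 → no match
2 → no match
3 → no match
4 → no match
5 → no match
6 → no match
7 → match
8 → no match
9 → no match
Total matched: 1

1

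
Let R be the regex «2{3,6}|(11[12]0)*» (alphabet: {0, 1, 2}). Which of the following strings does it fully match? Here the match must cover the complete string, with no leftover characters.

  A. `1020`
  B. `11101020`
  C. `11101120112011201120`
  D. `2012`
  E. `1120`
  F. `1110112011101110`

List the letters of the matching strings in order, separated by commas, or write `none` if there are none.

A → no match
B → no match
C → match
D → no match
E → match
F → match

C, E, F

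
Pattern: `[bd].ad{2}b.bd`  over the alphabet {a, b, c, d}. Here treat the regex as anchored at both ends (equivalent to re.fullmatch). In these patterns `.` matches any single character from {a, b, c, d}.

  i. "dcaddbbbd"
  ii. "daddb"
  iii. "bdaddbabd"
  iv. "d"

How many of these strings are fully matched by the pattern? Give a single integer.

i → match
ii → no match — must end with "bd"
iii → match
iv → no match — must end with "bd"
Total matched: 2

2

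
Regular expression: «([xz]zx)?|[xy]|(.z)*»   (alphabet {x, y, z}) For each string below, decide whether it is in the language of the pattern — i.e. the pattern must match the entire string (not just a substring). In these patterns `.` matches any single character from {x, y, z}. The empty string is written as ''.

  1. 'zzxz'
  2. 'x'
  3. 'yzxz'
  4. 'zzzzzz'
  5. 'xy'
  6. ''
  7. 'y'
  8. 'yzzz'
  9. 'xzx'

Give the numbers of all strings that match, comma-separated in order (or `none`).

1, 2, 3, 4, 6, 7, 8, 9

1 → match
2 → match
3 → match
4 → match
5 → no match
6 → match
7 → match
8 → match
9 → match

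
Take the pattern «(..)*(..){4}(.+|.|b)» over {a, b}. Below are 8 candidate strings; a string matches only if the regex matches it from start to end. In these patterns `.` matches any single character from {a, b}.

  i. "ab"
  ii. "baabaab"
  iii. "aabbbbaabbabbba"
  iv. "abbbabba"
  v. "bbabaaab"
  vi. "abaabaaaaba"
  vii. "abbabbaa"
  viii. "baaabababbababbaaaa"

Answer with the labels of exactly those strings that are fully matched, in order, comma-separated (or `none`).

i → no match
ii → no match
iii → match
iv → no match
v → no match
vi → match
vii → no match
viii → match

iii, vi, viii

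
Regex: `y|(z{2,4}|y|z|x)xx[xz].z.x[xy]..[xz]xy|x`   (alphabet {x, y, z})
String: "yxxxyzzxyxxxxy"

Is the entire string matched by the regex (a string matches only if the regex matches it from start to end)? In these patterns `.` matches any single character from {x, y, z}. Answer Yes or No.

Yes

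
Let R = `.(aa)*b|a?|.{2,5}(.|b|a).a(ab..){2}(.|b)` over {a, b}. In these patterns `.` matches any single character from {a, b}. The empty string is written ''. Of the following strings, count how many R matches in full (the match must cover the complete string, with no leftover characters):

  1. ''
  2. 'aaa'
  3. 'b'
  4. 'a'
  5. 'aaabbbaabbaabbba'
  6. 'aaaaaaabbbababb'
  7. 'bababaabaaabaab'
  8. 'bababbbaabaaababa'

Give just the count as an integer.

1 → match
2 → no match
3 → no match
4 → match
5 → match
6 → match
7 → match
8 → match
Total matched: 6

6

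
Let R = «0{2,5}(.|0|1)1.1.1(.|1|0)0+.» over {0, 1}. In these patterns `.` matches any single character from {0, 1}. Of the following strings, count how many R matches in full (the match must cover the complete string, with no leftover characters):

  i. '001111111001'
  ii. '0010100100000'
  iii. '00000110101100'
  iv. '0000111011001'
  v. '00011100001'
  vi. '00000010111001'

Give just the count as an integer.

4

i → match
ii → no match
iii → match
iv → match
v → no match
vi → match
Total matched: 4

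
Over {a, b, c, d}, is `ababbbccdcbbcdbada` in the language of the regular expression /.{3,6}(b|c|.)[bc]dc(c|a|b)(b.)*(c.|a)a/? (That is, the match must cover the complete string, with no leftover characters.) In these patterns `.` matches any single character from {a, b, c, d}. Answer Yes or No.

No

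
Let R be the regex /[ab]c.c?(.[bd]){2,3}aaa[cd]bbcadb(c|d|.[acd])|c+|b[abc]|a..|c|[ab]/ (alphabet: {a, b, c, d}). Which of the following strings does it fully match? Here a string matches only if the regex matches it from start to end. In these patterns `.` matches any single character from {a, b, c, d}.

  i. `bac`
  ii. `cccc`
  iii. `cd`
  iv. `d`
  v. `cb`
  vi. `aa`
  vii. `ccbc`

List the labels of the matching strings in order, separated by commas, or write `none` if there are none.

i → no match
ii → match
iii → no match
iv → no match
v → no match
vi → no match
vii → no match

ii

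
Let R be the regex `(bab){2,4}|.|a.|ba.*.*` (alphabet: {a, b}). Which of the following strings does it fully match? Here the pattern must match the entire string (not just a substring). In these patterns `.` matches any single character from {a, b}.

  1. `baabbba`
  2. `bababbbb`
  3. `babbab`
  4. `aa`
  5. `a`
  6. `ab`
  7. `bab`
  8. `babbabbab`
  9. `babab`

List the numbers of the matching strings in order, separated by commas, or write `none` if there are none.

1 → match
2 → match
3 → match
4 → match
5 → match
6 → match
7 → match
8 → match
9 → match

1, 2, 3, 4, 5, 6, 7, 8, 9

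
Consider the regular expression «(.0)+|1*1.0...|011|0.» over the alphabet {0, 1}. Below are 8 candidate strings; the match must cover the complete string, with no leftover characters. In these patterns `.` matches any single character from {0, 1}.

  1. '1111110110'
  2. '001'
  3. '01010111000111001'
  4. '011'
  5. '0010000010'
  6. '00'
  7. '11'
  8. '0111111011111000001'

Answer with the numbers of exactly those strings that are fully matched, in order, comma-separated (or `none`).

1 → match
2 → no match
3 → no match
4 → match
5 → match
6 → match
7 → no match
8 → no match

1, 4, 5, 6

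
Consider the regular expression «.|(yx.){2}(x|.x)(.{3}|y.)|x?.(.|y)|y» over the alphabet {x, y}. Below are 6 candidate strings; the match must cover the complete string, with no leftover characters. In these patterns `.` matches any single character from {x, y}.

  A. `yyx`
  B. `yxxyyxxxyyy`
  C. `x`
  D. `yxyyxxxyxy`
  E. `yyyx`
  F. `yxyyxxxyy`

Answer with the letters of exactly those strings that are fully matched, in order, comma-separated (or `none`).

C, D, F

A → no match
B → no match
C → match
D → match
E → no match
F → match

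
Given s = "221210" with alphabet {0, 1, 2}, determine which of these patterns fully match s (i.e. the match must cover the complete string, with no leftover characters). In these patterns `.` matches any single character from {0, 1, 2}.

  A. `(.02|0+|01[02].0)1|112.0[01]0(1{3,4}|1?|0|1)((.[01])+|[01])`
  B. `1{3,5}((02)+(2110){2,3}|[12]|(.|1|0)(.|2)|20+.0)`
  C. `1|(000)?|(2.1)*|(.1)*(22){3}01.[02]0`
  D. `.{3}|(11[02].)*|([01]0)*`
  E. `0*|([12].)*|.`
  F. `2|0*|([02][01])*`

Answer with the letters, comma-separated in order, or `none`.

E

A → no match
B → no match — must start with "1"
C → no match
D → no match
E → match
F → no match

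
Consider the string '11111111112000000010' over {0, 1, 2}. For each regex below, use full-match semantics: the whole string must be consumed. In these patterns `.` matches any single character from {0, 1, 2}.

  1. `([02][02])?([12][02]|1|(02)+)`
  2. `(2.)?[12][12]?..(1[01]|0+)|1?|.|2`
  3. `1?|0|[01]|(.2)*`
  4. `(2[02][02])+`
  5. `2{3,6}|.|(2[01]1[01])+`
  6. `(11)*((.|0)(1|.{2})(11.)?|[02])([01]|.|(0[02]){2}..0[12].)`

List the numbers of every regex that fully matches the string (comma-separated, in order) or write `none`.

1 → no match
2 → no match
3 → no match
4 → no match — must start with '2'
5 → no match
6 → match

6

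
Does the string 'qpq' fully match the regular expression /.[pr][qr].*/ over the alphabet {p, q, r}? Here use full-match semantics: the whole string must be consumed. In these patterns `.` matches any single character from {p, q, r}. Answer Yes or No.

Yes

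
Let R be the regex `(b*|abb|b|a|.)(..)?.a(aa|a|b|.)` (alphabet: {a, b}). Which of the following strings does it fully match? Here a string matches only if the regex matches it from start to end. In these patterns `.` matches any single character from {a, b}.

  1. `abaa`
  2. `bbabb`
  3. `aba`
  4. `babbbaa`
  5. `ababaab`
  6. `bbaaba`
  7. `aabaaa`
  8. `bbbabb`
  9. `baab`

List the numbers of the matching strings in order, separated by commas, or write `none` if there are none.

1, 7, 9

1 → match
2 → no match
3 → no match
4 → no match
5 → no match
6 → no match
7 → match
8 → no match
9 → match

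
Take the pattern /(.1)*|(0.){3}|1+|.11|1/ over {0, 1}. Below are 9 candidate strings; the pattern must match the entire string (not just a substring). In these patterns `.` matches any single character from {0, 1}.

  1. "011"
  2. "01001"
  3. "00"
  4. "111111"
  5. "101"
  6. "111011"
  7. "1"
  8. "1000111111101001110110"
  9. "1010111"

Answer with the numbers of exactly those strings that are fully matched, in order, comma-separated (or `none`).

1, 4, 7

1 → match
2 → no match
3 → no match
4 → match
5 → no match
6 → no match
7 → match
8 → no match
9 → no match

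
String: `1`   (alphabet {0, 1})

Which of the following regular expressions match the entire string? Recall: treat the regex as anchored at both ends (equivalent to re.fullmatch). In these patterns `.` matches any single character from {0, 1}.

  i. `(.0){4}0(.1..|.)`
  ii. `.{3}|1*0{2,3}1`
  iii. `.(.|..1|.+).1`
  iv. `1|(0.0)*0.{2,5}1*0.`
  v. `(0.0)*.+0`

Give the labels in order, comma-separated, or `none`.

iv

i → no match
ii → no match
iii → no match
iv → match
v → no match — must end with `0`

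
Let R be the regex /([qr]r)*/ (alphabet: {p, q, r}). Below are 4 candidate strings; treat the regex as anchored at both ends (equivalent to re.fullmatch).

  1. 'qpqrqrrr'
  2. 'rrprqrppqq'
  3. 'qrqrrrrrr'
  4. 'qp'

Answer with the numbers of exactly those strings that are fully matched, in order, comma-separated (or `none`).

none

1. 'qpqrqrrr' → no match
2. 'rrprqrppqq' → no match
3. 'qrqrrrrrr' → no match
4. 'qp' → no match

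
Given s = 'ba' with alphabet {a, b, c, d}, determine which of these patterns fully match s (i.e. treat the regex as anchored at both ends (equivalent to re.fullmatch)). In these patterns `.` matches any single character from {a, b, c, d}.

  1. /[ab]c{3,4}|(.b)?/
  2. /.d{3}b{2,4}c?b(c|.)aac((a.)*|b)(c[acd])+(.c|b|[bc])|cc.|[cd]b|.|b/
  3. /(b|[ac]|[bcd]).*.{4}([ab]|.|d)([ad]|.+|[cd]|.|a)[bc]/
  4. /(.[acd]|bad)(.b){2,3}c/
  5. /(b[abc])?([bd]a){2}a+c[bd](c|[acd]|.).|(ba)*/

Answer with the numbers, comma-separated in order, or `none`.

5

1 → no match
2 → no match
3 → no match
4 → no match — must end with 'bc'
5 → match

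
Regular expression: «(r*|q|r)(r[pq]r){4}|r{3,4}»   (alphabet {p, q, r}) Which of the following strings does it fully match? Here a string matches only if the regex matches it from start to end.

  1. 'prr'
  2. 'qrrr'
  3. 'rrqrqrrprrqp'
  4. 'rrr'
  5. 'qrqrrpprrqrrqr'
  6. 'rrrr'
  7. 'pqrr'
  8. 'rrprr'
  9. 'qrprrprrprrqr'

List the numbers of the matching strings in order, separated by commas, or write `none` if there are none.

1 → no match
2 → no match
3 → no match — must end with 'r'
4 → match
5 → no match
6 → match
7 → no match
8 → no match
9 → match

4, 6, 9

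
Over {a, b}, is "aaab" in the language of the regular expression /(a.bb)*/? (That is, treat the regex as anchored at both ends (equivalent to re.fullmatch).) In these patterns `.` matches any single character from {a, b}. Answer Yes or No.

No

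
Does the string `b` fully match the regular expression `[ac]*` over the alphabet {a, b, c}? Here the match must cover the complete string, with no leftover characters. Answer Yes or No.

No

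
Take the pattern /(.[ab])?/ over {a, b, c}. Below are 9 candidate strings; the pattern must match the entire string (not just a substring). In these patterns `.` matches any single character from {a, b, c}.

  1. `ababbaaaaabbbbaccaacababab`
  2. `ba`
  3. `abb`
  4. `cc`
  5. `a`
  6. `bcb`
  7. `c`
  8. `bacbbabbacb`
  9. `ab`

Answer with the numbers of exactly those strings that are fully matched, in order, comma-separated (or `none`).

2, 9

1 → no match
2 → match
3 → no match
4 → no match
5 → no match
6 → no match
7 → no match
8 → no match
9 → match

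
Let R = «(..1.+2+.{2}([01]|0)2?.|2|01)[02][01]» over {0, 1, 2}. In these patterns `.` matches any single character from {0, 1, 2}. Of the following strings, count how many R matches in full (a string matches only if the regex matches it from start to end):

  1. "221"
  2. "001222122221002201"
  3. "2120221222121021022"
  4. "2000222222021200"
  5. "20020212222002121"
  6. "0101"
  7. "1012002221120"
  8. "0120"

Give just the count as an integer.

1 → match
2 → match
3 → no match
4 → no match
5 → no match
6 → match
7 → match
8 → match
Total matched: 5

5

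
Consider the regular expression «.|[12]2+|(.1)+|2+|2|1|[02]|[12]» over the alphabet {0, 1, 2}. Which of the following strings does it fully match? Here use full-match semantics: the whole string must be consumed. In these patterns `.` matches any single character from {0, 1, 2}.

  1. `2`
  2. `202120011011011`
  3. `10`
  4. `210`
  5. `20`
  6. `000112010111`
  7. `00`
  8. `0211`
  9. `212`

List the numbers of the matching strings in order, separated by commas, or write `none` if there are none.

1 → match
2 → no match
3 → no match
4 → no match
5 → no match
6 → no match
7 → no match
8 → no match
9 → no match

1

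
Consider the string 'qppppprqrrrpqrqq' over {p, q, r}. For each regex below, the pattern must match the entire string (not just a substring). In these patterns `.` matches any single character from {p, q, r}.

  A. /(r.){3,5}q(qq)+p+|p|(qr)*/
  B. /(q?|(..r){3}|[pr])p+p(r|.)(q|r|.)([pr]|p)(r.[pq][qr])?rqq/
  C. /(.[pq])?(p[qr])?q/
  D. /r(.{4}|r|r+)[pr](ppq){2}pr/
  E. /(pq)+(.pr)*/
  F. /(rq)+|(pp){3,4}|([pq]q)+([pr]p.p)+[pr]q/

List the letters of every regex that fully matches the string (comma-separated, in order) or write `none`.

B

A → no match
B → match
C → no match
D → no match — must start with 'r'
E → no match — must start with 'pq'
F → no match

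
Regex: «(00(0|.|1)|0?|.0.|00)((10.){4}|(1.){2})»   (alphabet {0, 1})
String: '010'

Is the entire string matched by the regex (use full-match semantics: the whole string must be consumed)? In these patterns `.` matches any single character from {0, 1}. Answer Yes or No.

No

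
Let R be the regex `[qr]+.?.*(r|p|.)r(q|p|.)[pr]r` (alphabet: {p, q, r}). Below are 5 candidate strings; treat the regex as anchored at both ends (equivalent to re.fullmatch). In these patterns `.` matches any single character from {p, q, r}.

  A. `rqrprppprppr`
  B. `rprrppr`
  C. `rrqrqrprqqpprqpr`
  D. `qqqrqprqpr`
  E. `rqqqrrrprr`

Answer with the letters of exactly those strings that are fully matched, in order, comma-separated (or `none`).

A, B, C, D, E

A. `rqrprppprppr` → match
B. `rprrppr` → match
C → match
D. `qqqrqprqpr` → match
E. `rqqqrrrprr` → match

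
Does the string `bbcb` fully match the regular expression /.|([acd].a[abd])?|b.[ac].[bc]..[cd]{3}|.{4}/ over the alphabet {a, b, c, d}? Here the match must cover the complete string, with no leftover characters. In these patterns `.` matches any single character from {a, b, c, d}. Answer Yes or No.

Yes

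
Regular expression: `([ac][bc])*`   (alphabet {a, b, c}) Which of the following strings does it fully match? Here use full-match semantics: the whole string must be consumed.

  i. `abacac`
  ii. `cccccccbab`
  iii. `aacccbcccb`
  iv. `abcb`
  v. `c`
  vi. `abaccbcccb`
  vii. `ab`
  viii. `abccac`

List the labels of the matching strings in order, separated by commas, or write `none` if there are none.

i, ii, iv, vi, vii, viii

i → match
ii → match
iii → no match
iv → match
v → no match
vi → match
vii → match
viii → match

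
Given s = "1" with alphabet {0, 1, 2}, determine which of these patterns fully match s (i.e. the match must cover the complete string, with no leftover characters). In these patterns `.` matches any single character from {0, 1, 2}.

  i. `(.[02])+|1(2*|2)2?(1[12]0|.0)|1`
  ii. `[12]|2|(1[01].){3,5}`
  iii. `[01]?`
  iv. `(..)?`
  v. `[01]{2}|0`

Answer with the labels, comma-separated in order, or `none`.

i, ii, iii

i → match
ii → match
iii → match
iv → no match
v → no match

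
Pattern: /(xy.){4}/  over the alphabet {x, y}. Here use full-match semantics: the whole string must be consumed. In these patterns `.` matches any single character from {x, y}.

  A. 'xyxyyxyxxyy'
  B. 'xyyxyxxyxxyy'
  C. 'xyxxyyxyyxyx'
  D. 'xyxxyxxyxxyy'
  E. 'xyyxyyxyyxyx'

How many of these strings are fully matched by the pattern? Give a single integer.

A. 'xyxyyxyxxyy' → no match
B. 'xyyxyxxyxxyy' → match
C. 'xyxxyyxyyxyx' → match
D. 'xyxxyxxyxxyy' → match
E. 'xyyxyyxyyxyx' → match
Total matched: 4

4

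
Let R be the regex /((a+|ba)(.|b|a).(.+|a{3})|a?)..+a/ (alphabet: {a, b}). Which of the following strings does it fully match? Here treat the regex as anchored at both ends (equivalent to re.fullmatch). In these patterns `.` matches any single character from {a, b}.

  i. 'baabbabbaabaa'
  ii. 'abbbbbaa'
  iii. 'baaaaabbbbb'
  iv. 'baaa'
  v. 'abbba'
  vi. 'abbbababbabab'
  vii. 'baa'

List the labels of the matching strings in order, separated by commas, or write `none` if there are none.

i → match
ii → match
iii → no match — must end with 'a'
iv → match
v → match
vi → no match — must end with 'a'
vii → match

i, ii, iv, v, vii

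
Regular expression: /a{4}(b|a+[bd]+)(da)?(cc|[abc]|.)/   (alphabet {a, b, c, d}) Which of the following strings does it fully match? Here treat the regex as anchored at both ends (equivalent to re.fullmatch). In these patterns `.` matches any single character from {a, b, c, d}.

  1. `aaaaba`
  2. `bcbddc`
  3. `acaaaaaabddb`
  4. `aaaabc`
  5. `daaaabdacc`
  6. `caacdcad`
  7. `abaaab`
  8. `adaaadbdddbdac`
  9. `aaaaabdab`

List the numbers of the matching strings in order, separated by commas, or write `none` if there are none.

1 → match
2 → no match — must start with `a`
3 → no match
4 → match
5 → no match — must start with `a`
6 → no match — must start with `a`
7 → no match
8 → no match
9 → match

1, 4, 9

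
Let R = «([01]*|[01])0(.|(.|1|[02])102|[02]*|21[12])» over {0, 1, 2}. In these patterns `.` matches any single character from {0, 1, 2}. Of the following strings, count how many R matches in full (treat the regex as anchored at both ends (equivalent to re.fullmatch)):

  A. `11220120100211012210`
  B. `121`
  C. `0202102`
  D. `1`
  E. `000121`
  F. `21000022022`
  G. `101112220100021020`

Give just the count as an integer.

0

A → no match
B → no match
C → no match
D → no match
E → no match
F → no match
G → no match
Total matched: 0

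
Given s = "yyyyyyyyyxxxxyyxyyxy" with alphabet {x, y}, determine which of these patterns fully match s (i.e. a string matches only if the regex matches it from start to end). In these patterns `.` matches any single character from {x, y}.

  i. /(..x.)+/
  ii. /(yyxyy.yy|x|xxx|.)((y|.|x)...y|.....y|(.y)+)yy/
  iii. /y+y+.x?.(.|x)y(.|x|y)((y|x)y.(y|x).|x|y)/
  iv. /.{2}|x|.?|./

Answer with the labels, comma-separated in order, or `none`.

i → no match
ii → no match — must end with "yyy"
iii → match
iv → no match

iii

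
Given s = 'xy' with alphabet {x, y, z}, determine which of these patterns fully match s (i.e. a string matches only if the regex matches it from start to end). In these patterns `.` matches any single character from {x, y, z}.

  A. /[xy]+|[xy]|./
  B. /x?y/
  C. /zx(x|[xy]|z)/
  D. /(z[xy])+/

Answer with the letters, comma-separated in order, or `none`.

A → match
B → match
C → no match — must start with 'zx'
D → no match — must start with 'z'

A, B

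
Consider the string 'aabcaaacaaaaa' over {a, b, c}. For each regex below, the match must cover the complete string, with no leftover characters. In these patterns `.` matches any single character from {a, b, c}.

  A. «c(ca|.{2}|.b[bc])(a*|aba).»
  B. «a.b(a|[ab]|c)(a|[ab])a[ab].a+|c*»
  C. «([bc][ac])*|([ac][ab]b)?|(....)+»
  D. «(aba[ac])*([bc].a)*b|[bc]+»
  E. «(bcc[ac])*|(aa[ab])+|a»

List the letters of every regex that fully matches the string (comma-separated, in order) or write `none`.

B

A → no match — must start with 'c'
B → match
C → no match
D → no match
E → no match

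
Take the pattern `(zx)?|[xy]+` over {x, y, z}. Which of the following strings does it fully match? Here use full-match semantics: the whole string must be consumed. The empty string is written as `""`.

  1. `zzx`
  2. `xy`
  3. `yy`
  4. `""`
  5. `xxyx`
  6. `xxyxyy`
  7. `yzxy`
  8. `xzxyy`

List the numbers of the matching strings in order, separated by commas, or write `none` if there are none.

2, 3, 4, 5, 6

1. `zzx` → no match
2. `xy` → match
3. `yy` → match
4. `""` → match
5. `xxyx` → match
6. `xxyxyy` → match
7. `yzxy` → no match
8. `xzxyy` → no match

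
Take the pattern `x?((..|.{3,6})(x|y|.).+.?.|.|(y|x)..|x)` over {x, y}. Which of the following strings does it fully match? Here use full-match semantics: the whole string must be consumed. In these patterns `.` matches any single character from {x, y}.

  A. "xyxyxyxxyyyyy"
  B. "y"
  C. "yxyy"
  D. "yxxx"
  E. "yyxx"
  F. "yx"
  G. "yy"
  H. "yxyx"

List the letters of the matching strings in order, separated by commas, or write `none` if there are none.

A, B

A → match
B → match
C → no match
D → no match
E → no match
F → no match
G → no match
H → no match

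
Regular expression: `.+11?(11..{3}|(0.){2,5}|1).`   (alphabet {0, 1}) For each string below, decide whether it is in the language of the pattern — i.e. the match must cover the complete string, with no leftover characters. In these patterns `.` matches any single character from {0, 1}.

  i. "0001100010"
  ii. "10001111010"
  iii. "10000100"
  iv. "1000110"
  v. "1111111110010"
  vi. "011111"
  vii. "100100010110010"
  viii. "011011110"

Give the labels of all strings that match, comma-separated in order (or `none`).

i → match
ii → no match
iii → no match
iv → match
v → match
vi → match
vii → no match
viii → match

i, iv, v, vi, viii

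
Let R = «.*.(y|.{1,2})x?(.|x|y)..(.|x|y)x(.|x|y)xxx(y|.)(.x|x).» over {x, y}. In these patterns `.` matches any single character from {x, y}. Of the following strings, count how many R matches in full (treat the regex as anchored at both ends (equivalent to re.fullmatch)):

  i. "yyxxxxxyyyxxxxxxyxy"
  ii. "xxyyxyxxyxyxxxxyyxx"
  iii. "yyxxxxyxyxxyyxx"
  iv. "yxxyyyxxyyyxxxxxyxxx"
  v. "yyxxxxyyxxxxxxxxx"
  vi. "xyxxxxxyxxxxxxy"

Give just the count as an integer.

i → match
ii → no match
iii → no match
iv → match
v → match
vi → match
Total matched: 4

4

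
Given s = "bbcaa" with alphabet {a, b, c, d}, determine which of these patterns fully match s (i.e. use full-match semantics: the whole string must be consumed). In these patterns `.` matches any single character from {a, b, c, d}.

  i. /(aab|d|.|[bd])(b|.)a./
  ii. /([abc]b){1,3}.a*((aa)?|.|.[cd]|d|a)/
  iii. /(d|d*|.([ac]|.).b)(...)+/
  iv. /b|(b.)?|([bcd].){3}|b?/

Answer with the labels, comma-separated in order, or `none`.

i → no match
ii → match
iii → no match
iv → no match

ii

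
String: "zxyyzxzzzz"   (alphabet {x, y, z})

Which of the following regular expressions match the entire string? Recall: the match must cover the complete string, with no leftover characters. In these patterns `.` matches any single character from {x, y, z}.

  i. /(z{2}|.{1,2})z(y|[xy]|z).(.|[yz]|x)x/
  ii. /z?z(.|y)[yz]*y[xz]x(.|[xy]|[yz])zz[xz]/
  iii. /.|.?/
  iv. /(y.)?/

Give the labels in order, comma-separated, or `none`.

i → no match — must end with "x"
ii → match
iii → no match
iv → no match

ii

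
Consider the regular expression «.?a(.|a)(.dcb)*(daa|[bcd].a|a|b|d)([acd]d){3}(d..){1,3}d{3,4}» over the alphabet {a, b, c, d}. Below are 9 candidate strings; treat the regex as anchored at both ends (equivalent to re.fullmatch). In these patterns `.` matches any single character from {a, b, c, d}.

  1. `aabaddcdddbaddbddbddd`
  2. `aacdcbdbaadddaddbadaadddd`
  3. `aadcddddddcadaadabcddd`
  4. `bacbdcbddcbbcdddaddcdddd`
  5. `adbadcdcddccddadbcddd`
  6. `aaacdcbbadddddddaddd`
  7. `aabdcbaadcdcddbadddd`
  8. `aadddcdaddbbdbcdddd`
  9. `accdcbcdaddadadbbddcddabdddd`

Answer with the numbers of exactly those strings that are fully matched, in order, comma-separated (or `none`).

2, 4, 5, 6, 7, 8

1 → no match
2 → match
3 → no match
4 → match
5 → match
6 → match
7 → match
8 → match
9 → no match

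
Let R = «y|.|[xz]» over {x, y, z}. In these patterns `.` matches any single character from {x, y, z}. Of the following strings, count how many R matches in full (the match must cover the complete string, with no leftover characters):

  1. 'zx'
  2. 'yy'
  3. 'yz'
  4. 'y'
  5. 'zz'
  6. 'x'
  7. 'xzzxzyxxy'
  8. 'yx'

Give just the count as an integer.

1 → no match
2 → no match
3 → no match
4 → match
5 → no match
6 → match
7 → no match
8 → no match
Total matched: 2

2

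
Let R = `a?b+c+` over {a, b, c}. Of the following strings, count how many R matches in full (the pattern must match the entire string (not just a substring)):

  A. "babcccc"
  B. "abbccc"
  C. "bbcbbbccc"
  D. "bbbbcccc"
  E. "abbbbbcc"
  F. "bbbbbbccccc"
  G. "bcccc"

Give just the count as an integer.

5

A → no match
B → match
C → no match
D → match
E → match
F → match
G → match
Total matched: 5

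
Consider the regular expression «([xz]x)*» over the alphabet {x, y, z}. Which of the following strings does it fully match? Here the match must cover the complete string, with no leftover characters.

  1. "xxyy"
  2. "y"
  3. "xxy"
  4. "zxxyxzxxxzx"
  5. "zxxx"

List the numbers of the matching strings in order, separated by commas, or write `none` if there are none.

1 → no match
2 → no match
3 → no match
4 → no match
5 → match

5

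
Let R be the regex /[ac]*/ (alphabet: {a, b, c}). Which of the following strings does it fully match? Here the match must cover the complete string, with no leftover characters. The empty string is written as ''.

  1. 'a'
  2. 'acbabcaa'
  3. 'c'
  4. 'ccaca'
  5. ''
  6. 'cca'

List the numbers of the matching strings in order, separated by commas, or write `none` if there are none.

1, 3, 4, 5, 6

1. 'a' → match
2. 'acbabcaa' → no match
3. 'c' → match
4. 'ccaca' → match
5. '' → match
6. 'cca' → match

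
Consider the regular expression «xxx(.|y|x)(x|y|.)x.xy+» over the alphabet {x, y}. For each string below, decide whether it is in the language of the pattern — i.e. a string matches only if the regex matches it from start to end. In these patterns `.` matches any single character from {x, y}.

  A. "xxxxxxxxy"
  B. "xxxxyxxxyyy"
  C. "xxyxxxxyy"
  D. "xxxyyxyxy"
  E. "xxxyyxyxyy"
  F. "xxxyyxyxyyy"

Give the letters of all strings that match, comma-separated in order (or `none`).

A → match
B → match
C → no match — must start with "xxx"
D → match
E → match
F → match

A, B, D, E, F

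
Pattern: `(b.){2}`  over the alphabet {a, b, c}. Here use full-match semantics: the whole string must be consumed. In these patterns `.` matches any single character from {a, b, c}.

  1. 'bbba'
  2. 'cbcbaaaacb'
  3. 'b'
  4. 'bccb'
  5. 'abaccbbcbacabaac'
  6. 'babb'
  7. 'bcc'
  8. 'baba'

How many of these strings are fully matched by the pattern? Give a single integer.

1 → match
2 → no match — must start with 'b'
3 → no match
4 → no match
5 → no match — must start with 'b'
6 → match
7 → no match
8 → match
Total matched: 3

3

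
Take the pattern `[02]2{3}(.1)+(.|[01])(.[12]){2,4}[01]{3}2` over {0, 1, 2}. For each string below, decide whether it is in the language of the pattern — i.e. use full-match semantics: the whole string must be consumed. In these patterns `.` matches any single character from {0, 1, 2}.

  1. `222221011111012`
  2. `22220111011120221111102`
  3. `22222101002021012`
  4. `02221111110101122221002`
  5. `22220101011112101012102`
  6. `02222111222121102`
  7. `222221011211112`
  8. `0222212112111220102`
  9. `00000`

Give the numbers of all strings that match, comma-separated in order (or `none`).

1 → match
2 → match
3 → match
4 → match
5 → no match
6 → match
7 → match
8 → match
9. `00000` → no match — must end with `2`

1, 2, 3, 4, 6, 7, 8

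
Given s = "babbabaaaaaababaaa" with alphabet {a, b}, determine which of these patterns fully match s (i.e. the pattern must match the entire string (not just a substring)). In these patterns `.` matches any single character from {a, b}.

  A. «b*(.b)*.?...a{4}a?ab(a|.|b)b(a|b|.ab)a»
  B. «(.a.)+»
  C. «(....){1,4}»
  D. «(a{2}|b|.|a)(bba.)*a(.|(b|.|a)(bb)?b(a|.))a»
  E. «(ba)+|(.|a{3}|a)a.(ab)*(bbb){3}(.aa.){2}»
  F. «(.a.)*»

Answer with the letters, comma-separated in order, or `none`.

A → no match
B → match
C → no match
D → no match
E → no match
F → match

B, F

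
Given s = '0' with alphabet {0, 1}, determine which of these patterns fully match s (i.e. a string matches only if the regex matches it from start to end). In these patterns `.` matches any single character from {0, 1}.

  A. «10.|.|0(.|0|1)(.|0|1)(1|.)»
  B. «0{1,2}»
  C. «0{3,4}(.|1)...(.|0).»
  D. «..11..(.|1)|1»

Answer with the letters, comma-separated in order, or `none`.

A, B

A → match
B → match
C → no match
D → no match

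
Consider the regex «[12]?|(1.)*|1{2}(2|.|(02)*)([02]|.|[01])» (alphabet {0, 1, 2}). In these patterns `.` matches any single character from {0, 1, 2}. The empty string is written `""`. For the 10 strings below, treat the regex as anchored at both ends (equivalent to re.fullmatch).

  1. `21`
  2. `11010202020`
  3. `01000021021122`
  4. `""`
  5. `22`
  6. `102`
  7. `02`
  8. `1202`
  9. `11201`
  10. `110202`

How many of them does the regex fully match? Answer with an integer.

1 → no match
2 → no match
3 → no match
4 → match
5 → no match
6 → no match
7 → no match
8 → no match
9 → no match
10 → no match
Total matched: 1

1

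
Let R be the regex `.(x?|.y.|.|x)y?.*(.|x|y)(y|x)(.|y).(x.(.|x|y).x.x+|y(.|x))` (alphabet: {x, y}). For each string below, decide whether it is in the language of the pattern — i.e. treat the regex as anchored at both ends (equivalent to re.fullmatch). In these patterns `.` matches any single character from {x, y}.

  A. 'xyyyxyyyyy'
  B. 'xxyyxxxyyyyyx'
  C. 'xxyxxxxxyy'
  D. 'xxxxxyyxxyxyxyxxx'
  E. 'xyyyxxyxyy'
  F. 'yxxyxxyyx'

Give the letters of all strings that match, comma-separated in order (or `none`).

A, B, C, D, E, F

A → match
B → match
C → match
D → match
E → match
F → match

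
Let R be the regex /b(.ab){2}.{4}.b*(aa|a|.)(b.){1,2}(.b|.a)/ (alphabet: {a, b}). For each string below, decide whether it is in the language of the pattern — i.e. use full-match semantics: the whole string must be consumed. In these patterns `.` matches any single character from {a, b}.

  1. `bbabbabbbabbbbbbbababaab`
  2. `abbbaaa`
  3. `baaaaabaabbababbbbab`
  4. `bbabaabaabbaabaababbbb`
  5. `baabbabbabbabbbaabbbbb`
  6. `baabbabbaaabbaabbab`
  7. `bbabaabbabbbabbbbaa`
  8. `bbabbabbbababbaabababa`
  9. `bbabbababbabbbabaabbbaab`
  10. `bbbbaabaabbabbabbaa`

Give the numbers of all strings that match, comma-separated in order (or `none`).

1 → match
2 → no match — must start with `b`
3 → no match
4 → no match
5 → no match
6 → match
7 → match
8 → match
9 → no match
10 → no match

1, 6, 7, 8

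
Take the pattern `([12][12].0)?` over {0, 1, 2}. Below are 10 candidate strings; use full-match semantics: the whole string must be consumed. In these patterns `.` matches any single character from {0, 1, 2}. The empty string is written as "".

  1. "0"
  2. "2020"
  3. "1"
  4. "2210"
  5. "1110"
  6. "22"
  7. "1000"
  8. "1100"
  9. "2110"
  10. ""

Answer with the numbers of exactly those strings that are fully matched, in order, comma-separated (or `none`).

1 → no match
2 → no match
3 → no match
4 → match
5 → match
6 → no match
7 → no match
8 → match
9 → match
10 → match

4, 5, 8, 9, 10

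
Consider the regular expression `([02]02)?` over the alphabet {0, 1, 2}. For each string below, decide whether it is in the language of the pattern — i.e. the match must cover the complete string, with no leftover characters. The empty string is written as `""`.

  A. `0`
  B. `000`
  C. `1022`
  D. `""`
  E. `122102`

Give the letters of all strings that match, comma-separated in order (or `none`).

D

A → no match
B → no match
C → no match
D → match
E → no match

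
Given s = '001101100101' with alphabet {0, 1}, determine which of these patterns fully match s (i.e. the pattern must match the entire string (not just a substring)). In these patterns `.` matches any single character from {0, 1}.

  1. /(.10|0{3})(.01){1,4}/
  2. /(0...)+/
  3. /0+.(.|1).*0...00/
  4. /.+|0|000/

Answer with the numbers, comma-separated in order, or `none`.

1 → no match
2 → match
3 → no match — must end with '00'
4 → match

2, 4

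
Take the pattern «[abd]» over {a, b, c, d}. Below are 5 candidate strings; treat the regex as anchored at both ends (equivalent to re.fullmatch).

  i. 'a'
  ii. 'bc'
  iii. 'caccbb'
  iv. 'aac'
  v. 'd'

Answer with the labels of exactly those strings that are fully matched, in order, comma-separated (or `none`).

i, v

i → match
ii → no match
iii → no match
iv → no match
v → match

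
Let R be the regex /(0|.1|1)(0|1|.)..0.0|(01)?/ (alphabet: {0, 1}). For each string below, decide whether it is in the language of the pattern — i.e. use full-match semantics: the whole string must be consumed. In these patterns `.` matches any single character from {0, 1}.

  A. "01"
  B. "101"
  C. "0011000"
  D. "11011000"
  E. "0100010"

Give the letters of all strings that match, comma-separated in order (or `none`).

A, C, D, E

A → match
B → no match
C → match
D → match
E → match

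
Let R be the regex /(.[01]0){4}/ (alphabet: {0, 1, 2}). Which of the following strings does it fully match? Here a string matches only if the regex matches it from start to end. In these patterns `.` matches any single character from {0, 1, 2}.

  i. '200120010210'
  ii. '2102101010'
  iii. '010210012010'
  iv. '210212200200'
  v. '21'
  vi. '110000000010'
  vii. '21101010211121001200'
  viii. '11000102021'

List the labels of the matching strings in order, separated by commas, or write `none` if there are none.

vi

i → no match
ii → no match
iii → no match
iv → no match
v → no match — must end with '0'
vi → match
vii → no match
viii → no match — must end with '0'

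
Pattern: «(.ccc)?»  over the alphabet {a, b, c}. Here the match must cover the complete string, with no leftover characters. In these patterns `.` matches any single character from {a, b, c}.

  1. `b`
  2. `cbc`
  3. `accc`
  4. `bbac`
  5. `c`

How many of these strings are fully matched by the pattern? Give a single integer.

1

1. `b` → no match
2. `cbc` → no match
3. `accc` → match
4. `bbac` → no match
5. `c` → no match
Total matched: 1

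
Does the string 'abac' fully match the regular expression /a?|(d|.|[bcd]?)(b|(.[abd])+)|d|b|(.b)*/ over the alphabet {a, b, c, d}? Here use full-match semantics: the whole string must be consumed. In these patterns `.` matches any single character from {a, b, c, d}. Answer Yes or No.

No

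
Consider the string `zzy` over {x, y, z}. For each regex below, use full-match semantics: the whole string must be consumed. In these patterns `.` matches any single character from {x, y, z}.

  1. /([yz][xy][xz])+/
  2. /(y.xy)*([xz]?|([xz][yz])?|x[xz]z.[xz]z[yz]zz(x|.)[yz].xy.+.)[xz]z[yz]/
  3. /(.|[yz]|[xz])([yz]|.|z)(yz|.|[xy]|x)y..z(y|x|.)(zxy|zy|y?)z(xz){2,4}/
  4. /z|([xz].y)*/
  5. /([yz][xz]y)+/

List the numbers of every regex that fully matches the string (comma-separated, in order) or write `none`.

2, 4, 5

1 → no match
2 → match
3 → no match — must end with `xz`
4 → match
5 → match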